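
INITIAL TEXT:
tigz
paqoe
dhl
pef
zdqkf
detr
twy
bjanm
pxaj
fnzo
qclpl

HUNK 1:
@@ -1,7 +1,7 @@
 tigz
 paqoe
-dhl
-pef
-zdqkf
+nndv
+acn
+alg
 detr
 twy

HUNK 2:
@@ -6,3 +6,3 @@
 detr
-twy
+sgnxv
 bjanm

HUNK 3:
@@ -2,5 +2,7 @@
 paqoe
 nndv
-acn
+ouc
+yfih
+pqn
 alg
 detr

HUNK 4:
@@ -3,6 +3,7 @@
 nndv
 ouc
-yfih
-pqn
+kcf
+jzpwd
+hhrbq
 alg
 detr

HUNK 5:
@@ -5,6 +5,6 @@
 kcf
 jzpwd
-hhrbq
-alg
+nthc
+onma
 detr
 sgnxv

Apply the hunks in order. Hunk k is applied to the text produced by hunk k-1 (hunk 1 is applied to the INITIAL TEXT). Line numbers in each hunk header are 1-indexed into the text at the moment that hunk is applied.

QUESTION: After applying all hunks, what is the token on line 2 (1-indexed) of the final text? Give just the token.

Hunk 1: at line 1 remove [dhl,pef,zdqkf] add [nndv,acn,alg] -> 11 lines: tigz paqoe nndv acn alg detr twy bjanm pxaj fnzo qclpl
Hunk 2: at line 6 remove [twy] add [sgnxv] -> 11 lines: tigz paqoe nndv acn alg detr sgnxv bjanm pxaj fnzo qclpl
Hunk 3: at line 2 remove [acn] add [ouc,yfih,pqn] -> 13 lines: tigz paqoe nndv ouc yfih pqn alg detr sgnxv bjanm pxaj fnzo qclpl
Hunk 4: at line 3 remove [yfih,pqn] add [kcf,jzpwd,hhrbq] -> 14 lines: tigz paqoe nndv ouc kcf jzpwd hhrbq alg detr sgnxv bjanm pxaj fnzo qclpl
Hunk 5: at line 5 remove [hhrbq,alg] add [nthc,onma] -> 14 lines: tigz paqoe nndv ouc kcf jzpwd nthc onma detr sgnxv bjanm pxaj fnzo qclpl
Final line 2: paqoe

Answer: paqoe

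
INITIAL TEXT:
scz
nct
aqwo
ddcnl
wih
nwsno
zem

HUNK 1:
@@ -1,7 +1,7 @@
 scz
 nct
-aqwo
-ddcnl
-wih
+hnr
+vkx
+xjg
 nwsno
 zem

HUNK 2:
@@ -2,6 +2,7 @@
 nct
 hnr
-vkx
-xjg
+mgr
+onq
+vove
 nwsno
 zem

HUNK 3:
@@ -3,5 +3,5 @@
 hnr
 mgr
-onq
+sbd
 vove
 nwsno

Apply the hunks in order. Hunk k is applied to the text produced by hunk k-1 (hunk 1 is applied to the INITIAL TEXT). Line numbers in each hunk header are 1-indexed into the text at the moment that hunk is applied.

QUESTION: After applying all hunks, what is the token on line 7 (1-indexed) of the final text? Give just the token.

Answer: nwsno

Derivation:
Hunk 1: at line 1 remove [aqwo,ddcnl,wih] add [hnr,vkx,xjg] -> 7 lines: scz nct hnr vkx xjg nwsno zem
Hunk 2: at line 2 remove [vkx,xjg] add [mgr,onq,vove] -> 8 lines: scz nct hnr mgr onq vove nwsno zem
Hunk 3: at line 3 remove [onq] add [sbd] -> 8 lines: scz nct hnr mgr sbd vove nwsno zem
Final line 7: nwsno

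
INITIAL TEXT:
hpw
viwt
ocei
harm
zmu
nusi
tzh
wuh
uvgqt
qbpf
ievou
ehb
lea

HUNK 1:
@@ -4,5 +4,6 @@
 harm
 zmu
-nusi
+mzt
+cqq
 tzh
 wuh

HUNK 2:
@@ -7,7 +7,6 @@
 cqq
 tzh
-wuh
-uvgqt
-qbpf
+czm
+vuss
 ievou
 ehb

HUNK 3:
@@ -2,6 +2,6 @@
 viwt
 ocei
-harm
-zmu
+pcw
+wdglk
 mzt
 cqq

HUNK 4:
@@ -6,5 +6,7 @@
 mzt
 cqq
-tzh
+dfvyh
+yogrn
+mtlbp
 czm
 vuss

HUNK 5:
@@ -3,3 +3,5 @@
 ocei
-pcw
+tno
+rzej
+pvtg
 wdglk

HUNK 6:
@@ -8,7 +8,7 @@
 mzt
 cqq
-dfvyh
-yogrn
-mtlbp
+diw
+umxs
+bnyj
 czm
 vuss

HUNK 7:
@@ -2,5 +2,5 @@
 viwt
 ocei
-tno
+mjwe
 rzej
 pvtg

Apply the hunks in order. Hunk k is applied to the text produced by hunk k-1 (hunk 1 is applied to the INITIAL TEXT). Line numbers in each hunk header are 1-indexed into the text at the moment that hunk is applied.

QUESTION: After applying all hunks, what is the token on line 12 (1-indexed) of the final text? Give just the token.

Hunk 1: at line 4 remove [nusi] add [mzt,cqq] -> 14 lines: hpw viwt ocei harm zmu mzt cqq tzh wuh uvgqt qbpf ievou ehb lea
Hunk 2: at line 7 remove [wuh,uvgqt,qbpf] add [czm,vuss] -> 13 lines: hpw viwt ocei harm zmu mzt cqq tzh czm vuss ievou ehb lea
Hunk 3: at line 2 remove [harm,zmu] add [pcw,wdglk] -> 13 lines: hpw viwt ocei pcw wdglk mzt cqq tzh czm vuss ievou ehb lea
Hunk 4: at line 6 remove [tzh] add [dfvyh,yogrn,mtlbp] -> 15 lines: hpw viwt ocei pcw wdglk mzt cqq dfvyh yogrn mtlbp czm vuss ievou ehb lea
Hunk 5: at line 3 remove [pcw] add [tno,rzej,pvtg] -> 17 lines: hpw viwt ocei tno rzej pvtg wdglk mzt cqq dfvyh yogrn mtlbp czm vuss ievou ehb lea
Hunk 6: at line 8 remove [dfvyh,yogrn,mtlbp] add [diw,umxs,bnyj] -> 17 lines: hpw viwt ocei tno rzej pvtg wdglk mzt cqq diw umxs bnyj czm vuss ievou ehb lea
Hunk 7: at line 2 remove [tno] add [mjwe] -> 17 lines: hpw viwt ocei mjwe rzej pvtg wdglk mzt cqq diw umxs bnyj czm vuss ievou ehb lea
Final line 12: bnyj

Answer: bnyj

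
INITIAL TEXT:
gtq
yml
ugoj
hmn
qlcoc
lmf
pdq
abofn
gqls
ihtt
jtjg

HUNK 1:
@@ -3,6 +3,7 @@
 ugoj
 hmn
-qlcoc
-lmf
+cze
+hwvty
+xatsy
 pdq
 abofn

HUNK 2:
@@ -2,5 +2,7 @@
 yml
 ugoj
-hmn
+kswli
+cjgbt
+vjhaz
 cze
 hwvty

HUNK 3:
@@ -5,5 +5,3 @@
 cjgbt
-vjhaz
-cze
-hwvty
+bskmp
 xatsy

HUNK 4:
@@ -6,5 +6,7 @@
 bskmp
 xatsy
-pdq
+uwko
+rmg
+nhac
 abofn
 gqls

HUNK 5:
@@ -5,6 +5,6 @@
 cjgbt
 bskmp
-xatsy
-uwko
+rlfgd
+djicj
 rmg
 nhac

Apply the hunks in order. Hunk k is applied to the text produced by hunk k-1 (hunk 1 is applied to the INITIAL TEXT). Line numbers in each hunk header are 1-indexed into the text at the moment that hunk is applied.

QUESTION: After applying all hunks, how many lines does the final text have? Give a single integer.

Answer: 14

Derivation:
Hunk 1: at line 3 remove [qlcoc,lmf] add [cze,hwvty,xatsy] -> 12 lines: gtq yml ugoj hmn cze hwvty xatsy pdq abofn gqls ihtt jtjg
Hunk 2: at line 2 remove [hmn] add [kswli,cjgbt,vjhaz] -> 14 lines: gtq yml ugoj kswli cjgbt vjhaz cze hwvty xatsy pdq abofn gqls ihtt jtjg
Hunk 3: at line 5 remove [vjhaz,cze,hwvty] add [bskmp] -> 12 lines: gtq yml ugoj kswli cjgbt bskmp xatsy pdq abofn gqls ihtt jtjg
Hunk 4: at line 6 remove [pdq] add [uwko,rmg,nhac] -> 14 lines: gtq yml ugoj kswli cjgbt bskmp xatsy uwko rmg nhac abofn gqls ihtt jtjg
Hunk 5: at line 5 remove [xatsy,uwko] add [rlfgd,djicj] -> 14 lines: gtq yml ugoj kswli cjgbt bskmp rlfgd djicj rmg nhac abofn gqls ihtt jtjg
Final line count: 14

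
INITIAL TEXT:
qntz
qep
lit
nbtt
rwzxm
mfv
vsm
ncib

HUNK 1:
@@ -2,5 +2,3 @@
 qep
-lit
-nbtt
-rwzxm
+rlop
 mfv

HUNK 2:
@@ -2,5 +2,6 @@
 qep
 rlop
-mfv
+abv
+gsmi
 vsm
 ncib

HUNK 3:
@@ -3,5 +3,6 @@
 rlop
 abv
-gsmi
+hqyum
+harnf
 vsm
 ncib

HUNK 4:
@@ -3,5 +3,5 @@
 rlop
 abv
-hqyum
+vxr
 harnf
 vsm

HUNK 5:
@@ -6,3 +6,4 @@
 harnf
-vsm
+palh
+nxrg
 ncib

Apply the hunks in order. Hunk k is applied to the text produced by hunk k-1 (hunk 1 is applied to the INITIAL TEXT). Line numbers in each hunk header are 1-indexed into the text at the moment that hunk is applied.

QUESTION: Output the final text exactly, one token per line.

Answer: qntz
qep
rlop
abv
vxr
harnf
palh
nxrg
ncib

Derivation:
Hunk 1: at line 2 remove [lit,nbtt,rwzxm] add [rlop] -> 6 lines: qntz qep rlop mfv vsm ncib
Hunk 2: at line 2 remove [mfv] add [abv,gsmi] -> 7 lines: qntz qep rlop abv gsmi vsm ncib
Hunk 3: at line 3 remove [gsmi] add [hqyum,harnf] -> 8 lines: qntz qep rlop abv hqyum harnf vsm ncib
Hunk 4: at line 3 remove [hqyum] add [vxr] -> 8 lines: qntz qep rlop abv vxr harnf vsm ncib
Hunk 5: at line 6 remove [vsm] add [palh,nxrg] -> 9 lines: qntz qep rlop abv vxr harnf palh nxrg ncib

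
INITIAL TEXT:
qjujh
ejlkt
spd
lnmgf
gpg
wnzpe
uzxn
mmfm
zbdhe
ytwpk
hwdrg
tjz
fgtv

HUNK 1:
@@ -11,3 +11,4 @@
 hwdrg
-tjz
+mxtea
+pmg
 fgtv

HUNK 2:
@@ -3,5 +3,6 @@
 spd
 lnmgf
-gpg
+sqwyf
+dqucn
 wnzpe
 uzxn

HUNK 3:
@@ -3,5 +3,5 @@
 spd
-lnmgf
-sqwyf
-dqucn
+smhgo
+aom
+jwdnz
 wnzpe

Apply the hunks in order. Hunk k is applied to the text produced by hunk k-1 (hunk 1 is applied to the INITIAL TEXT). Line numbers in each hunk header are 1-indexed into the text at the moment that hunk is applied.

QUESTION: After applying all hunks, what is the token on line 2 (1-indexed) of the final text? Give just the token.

Answer: ejlkt

Derivation:
Hunk 1: at line 11 remove [tjz] add [mxtea,pmg] -> 14 lines: qjujh ejlkt spd lnmgf gpg wnzpe uzxn mmfm zbdhe ytwpk hwdrg mxtea pmg fgtv
Hunk 2: at line 3 remove [gpg] add [sqwyf,dqucn] -> 15 lines: qjujh ejlkt spd lnmgf sqwyf dqucn wnzpe uzxn mmfm zbdhe ytwpk hwdrg mxtea pmg fgtv
Hunk 3: at line 3 remove [lnmgf,sqwyf,dqucn] add [smhgo,aom,jwdnz] -> 15 lines: qjujh ejlkt spd smhgo aom jwdnz wnzpe uzxn mmfm zbdhe ytwpk hwdrg mxtea pmg fgtv
Final line 2: ejlkt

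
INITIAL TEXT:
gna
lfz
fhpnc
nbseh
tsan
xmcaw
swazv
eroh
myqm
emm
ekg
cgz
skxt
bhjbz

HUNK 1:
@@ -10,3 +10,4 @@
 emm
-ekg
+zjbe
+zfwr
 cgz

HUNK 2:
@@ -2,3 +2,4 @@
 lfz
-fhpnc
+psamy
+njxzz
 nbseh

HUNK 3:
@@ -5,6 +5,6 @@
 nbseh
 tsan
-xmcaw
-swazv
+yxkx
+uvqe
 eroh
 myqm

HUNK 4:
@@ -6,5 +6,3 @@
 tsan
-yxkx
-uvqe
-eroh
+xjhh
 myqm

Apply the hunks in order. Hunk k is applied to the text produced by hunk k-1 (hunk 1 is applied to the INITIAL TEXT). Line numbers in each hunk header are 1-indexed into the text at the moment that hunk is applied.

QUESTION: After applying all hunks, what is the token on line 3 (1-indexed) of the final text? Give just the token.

Hunk 1: at line 10 remove [ekg] add [zjbe,zfwr] -> 15 lines: gna lfz fhpnc nbseh tsan xmcaw swazv eroh myqm emm zjbe zfwr cgz skxt bhjbz
Hunk 2: at line 2 remove [fhpnc] add [psamy,njxzz] -> 16 lines: gna lfz psamy njxzz nbseh tsan xmcaw swazv eroh myqm emm zjbe zfwr cgz skxt bhjbz
Hunk 3: at line 5 remove [xmcaw,swazv] add [yxkx,uvqe] -> 16 lines: gna lfz psamy njxzz nbseh tsan yxkx uvqe eroh myqm emm zjbe zfwr cgz skxt bhjbz
Hunk 4: at line 6 remove [yxkx,uvqe,eroh] add [xjhh] -> 14 lines: gna lfz psamy njxzz nbseh tsan xjhh myqm emm zjbe zfwr cgz skxt bhjbz
Final line 3: psamy

Answer: psamy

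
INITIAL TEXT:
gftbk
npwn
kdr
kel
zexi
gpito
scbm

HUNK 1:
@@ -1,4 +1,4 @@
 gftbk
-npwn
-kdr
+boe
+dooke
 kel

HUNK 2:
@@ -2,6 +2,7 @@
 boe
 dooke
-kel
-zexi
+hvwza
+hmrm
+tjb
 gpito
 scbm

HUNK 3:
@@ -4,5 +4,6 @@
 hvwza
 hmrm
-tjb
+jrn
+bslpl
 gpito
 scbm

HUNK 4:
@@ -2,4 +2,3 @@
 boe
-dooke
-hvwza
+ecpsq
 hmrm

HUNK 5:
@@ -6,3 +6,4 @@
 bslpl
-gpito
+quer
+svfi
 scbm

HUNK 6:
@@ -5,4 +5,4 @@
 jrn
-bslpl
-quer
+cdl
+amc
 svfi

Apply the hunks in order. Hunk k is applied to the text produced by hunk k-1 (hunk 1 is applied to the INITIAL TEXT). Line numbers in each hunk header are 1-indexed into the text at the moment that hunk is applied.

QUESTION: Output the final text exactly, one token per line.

Hunk 1: at line 1 remove [npwn,kdr] add [boe,dooke] -> 7 lines: gftbk boe dooke kel zexi gpito scbm
Hunk 2: at line 2 remove [kel,zexi] add [hvwza,hmrm,tjb] -> 8 lines: gftbk boe dooke hvwza hmrm tjb gpito scbm
Hunk 3: at line 4 remove [tjb] add [jrn,bslpl] -> 9 lines: gftbk boe dooke hvwza hmrm jrn bslpl gpito scbm
Hunk 4: at line 2 remove [dooke,hvwza] add [ecpsq] -> 8 lines: gftbk boe ecpsq hmrm jrn bslpl gpito scbm
Hunk 5: at line 6 remove [gpito] add [quer,svfi] -> 9 lines: gftbk boe ecpsq hmrm jrn bslpl quer svfi scbm
Hunk 6: at line 5 remove [bslpl,quer] add [cdl,amc] -> 9 lines: gftbk boe ecpsq hmrm jrn cdl amc svfi scbm

Answer: gftbk
boe
ecpsq
hmrm
jrn
cdl
amc
svfi
scbm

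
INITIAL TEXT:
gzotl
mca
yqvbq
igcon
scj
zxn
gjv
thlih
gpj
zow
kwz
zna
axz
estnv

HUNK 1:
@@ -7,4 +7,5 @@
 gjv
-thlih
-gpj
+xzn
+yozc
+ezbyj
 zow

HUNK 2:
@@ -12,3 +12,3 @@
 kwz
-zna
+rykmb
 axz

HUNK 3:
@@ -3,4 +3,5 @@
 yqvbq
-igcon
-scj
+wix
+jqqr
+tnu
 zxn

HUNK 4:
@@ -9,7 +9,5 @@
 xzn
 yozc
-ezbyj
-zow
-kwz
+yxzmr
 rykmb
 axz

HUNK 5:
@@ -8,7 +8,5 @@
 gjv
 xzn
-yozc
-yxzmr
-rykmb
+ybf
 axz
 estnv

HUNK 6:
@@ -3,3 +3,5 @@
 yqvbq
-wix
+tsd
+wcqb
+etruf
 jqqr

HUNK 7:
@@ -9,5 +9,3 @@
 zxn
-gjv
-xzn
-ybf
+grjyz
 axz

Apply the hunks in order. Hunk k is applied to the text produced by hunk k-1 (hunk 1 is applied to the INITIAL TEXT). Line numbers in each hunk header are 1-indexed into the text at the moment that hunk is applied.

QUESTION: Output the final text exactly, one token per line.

Hunk 1: at line 7 remove [thlih,gpj] add [xzn,yozc,ezbyj] -> 15 lines: gzotl mca yqvbq igcon scj zxn gjv xzn yozc ezbyj zow kwz zna axz estnv
Hunk 2: at line 12 remove [zna] add [rykmb] -> 15 lines: gzotl mca yqvbq igcon scj zxn gjv xzn yozc ezbyj zow kwz rykmb axz estnv
Hunk 3: at line 3 remove [igcon,scj] add [wix,jqqr,tnu] -> 16 lines: gzotl mca yqvbq wix jqqr tnu zxn gjv xzn yozc ezbyj zow kwz rykmb axz estnv
Hunk 4: at line 9 remove [ezbyj,zow,kwz] add [yxzmr] -> 14 lines: gzotl mca yqvbq wix jqqr tnu zxn gjv xzn yozc yxzmr rykmb axz estnv
Hunk 5: at line 8 remove [yozc,yxzmr,rykmb] add [ybf] -> 12 lines: gzotl mca yqvbq wix jqqr tnu zxn gjv xzn ybf axz estnv
Hunk 6: at line 3 remove [wix] add [tsd,wcqb,etruf] -> 14 lines: gzotl mca yqvbq tsd wcqb etruf jqqr tnu zxn gjv xzn ybf axz estnv
Hunk 7: at line 9 remove [gjv,xzn,ybf] add [grjyz] -> 12 lines: gzotl mca yqvbq tsd wcqb etruf jqqr tnu zxn grjyz axz estnv

Answer: gzotl
mca
yqvbq
tsd
wcqb
etruf
jqqr
tnu
zxn
grjyz
axz
estnv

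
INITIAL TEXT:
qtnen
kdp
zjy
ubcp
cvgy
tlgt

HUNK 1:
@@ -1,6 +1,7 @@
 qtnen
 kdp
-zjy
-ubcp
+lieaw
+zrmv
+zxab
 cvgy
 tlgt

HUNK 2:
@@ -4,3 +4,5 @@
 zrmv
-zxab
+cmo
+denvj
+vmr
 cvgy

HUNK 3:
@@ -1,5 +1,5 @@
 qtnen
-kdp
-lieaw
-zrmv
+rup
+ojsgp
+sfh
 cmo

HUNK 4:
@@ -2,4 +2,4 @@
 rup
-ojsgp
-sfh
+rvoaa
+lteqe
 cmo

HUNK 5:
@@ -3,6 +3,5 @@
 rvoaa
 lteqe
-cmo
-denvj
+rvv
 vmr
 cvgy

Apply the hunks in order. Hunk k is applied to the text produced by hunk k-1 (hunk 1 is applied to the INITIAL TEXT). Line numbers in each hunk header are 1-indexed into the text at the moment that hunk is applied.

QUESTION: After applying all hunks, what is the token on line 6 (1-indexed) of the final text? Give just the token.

Hunk 1: at line 1 remove [zjy,ubcp] add [lieaw,zrmv,zxab] -> 7 lines: qtnen kdp lieaw zrmv zxab cvgy tlgt
Hunk 2: at line 4 remove [zxab] add [cmo,denvj,vmr] -> 9 lines: qtnen kdp lieaw zrmv cmo denvj vmr cvgy tlgt
Hunk 3: at line 1 remove [kdp,lieaw,zrmv] add [rup,ojsgp,sfh] -> 9 lines: qtnen rup ojsgp sfh cmo denvj vmr cvgy tlgt
Hunk 4: at line 2 remove [ojsgp,sfh] add [rvoaa,lteqe] -> 9 lines: qtnen rup rvoaa lteqe cmo denvj vmr cvgy tlgt
Hunk 5: at line 3 remove [cmo,denvj] add [rvv] -> 8 lines: qtnen rup rvoaa lteqe rvv vmr cvgy tlgt
Final line 6: vmr

Answer: vmr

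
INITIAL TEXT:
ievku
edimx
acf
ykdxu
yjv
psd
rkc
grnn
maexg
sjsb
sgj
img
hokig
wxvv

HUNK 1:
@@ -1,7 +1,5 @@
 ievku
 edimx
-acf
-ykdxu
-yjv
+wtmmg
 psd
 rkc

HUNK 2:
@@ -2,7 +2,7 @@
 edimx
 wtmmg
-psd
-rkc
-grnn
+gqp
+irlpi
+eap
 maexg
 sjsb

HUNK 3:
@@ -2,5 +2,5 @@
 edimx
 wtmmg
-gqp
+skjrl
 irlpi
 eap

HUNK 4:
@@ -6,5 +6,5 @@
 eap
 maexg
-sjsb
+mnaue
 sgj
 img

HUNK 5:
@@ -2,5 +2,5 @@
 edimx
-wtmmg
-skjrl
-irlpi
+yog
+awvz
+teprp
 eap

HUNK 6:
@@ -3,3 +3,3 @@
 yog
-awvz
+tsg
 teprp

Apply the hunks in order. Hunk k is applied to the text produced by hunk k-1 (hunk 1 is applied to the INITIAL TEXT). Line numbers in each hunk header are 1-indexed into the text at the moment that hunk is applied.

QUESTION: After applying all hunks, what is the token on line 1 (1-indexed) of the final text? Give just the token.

Answer: ievku

Derivation:
Hunk 1: at line 1 remove [acf,ykdxu,yjv] add [wtmmg] -> 12 lines: ievku edimx wtmmg psd rkc grnn maexg sjsb sgj img hokig wxvv
Hunk 2: at line 2 remove [psd,rkc,grnn] add [gqp,irlpi,eap] -> 12 lines: ievku edimx wtmmg gqp irlpi eap maexg sjsb sgj img hokig wxvv
Hunk 3: at line 2 remove [gqp] add [skjrl] -> 12 lines: ievku edimx wtmmg skjrl irlpi eap maexg sjsb sgj img hokig wxvv
Hunk 4: at line 6 remove [sjsb] add [mnaue] -> 12 lines: ievku edimx wtmmg skjrl irlpi eap maexg mnaue sgj img hokig wxvv
Hunk 5: at line 2 remove [wtmmg,skjrl,irlpi] add [yog,awvz,teprp] -> 12 lines: ievku edimx yog awvz teprp eap maexg mnaue sgj img hokig wxvv
Hunk 6: at line 3 remove [awvz] add [tsg] -> 12 lines: ievku edimx yog tsg teprp eap maexg mnaue sgj img hokig wxvv
Final line 1: ievku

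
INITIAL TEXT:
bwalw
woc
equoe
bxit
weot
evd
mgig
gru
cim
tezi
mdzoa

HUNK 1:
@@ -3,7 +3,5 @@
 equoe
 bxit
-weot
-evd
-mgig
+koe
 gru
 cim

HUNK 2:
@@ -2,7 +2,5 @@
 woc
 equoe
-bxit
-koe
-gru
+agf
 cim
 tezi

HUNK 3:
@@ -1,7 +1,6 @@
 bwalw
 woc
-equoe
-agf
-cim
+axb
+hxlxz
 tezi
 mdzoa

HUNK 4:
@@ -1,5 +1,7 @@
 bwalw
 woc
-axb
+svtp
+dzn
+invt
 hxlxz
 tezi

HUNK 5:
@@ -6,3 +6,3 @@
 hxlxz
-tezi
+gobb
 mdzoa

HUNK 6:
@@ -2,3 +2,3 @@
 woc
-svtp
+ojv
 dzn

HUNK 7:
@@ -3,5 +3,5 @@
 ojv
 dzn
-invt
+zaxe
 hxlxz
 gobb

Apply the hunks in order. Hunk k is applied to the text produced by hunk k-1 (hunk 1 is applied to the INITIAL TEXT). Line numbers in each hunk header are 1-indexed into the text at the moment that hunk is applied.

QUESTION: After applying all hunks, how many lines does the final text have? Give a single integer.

Answer: 8

Derivation:
Hunk 1: at line 3 remove [weot,evd,mgig] add [koe] -> 9 lines: bwalw woc equoe bxit koe gru cim tezi mdzoa
Hunk 2: at line 2 remove [bxit,koe,gru] add [agf] -> 7 lines: bwalw woc equoe agf cim tezi mdzoa
Hunk 3: at line 1 remove [equoe,agf,cim] add [axb,hxlxz] -> 6 lines: bwalw woc axb hxlxz tezi mdzoa
Hunk 4: at line 1 remove [axb] add [svtp,dzn,invt] -> 8 lines: bwalw woc svtp dzn invt hxlxz tezi mdzoa
Hunk 5: at line 6 remove [tezi] add [gobb] -> 8 lines: bwalw woc svtp dzn invt hxlxz gobb mdzoa
Hunk 6: at line 2 remove [svtp] add [ojv] -> 8 lines: bwalw woc ojv dzn invt hxlxz gobb mdzoa
Hunk 7: at line 3 remove [invt] add [zaxe] -> 8 lines: bwalw woc ojv dzn zaxe hxlxz gobb mdzoa
Final line count: 8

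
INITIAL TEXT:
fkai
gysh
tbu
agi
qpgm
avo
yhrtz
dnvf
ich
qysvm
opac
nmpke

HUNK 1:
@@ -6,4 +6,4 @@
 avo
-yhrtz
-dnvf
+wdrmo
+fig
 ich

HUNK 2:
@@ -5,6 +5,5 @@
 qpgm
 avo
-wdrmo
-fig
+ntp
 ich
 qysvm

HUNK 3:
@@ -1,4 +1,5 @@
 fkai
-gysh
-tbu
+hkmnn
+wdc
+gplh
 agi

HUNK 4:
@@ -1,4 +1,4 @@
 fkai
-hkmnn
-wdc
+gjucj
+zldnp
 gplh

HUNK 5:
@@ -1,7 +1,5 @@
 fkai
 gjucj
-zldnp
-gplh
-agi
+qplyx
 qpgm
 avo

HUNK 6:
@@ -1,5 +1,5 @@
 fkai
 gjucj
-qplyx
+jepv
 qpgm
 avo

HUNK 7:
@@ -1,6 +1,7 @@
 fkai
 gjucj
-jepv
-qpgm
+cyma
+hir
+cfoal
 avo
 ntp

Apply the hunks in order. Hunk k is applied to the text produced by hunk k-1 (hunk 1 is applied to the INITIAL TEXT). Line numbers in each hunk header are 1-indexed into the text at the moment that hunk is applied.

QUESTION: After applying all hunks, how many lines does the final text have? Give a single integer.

Hunk 1: at line 6 remove [yhrtz,dnvf] add [wdrmo,fig] -> 12 lines: fkai gysh tbu agi qpgm avo wdrmo fig ich qysvm opac nmpke
Hunk 2: at line 5 remove [wdrmo,fig] add [ntp] -> 11 lines: fkai gysh tbu agi qpgm avo ntp ich qysvm opac nmpke
Hunk 3: at line 1 remove [gysh,tbu] add [hkmnn,wdc,gplh] -> 12 lines: fkai hkmnn wdc gplh agi qpgm avo ntp ich qysvm opac nmpke
Hunk 4: at line 1 remove [hkmnn,wdc] add [gjucj,zldnp] -> 12 lines: fkai gjucj zldnp gplh agi qpgm avo ntp ich qysvm opac nmpke
Hunk 5: at line 1 remove [zldnp,gplh,agi] add [qplyx] -> 10 lines: fkai gjucj qplyx qpgm avo ntp ich qysvm opac nmpke
Hunk 6: at line 1 remove [qplyx] add [jepv] -> 10 lines: fkai gjucj jepv qpgm avo ntp ich qysvm opac nmpke
Hunk 7: at line 1 remove [jepv,qpgm] add [cyma,hir,cfoal] -> 11 lines: fkai gjucj cyma hir cfoal avo ntp ich qysvm opac nmpke
Final line count: 11

Answer: 11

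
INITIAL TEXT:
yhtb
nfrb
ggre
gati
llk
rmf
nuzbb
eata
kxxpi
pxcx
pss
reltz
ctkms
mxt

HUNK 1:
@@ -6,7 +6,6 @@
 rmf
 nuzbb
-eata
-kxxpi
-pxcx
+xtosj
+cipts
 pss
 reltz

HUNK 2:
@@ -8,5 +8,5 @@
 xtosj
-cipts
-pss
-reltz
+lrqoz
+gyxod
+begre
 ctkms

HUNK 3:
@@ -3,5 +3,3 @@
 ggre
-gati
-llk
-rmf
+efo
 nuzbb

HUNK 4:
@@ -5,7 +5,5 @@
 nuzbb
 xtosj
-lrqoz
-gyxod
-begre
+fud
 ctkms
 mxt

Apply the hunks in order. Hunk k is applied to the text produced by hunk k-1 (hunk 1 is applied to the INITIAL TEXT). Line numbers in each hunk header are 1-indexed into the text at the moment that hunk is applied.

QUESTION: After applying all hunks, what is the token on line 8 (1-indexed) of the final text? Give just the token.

Answer: ctkms

Derivation:
Hunk 1: at line 6 remove [eata,kxxpi,pxcx] add [xtosj,cipts] -> 13 lines: yhtb nfrb ggre gati llk rmf nuzbb xtosj cipts pss reltz ctkms mxt
Hunk 2: at line 8 remove [cipts,pss,reltz] add [lrqoz,gyxod,begre] -> 13 lines: yhtb nfrb ggre gati llk rmf nuzbb xtosj lrqoz gyxod begre ctkms mxt
Hunk 3: at line 3 remove [gati,llk,rmf] add [efo] -> 11 lines: yhtb nfrb ggre efo nuzbb xtosj lrqoz gyxod begre ctkms mxt
Hunk 4: at line 5 remove [lrqoz,gyxod,begre] add [fud] -> 9 lines: yhtb nfrb ggre efo nuzbb xtosj fud ctkms mxt
Final line 8: ctkms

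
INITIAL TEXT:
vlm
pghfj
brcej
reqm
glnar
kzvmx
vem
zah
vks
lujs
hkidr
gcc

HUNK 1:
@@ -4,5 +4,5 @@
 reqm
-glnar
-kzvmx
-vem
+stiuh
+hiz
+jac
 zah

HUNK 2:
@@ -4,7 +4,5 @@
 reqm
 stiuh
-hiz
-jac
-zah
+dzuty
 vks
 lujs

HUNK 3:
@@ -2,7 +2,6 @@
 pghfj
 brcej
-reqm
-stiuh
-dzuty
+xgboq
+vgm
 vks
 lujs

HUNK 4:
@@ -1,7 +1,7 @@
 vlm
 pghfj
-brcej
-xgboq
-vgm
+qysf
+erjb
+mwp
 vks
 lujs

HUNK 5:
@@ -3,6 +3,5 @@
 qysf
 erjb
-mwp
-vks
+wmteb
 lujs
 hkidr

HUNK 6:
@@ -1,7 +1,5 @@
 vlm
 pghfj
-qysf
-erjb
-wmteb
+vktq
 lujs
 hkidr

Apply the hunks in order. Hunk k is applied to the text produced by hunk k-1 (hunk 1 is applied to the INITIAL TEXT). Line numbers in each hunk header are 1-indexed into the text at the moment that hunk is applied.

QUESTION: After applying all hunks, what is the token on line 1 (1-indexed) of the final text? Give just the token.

Hunk 1: at line 4 remove [glnar,kzvmx,vem] add [stiuh,hiz,jac] -> 12 lines: vlm pghfj brcej reqm stiuh hiz jac zah vks lujs hkidr gcc
Hunk 2: at line 4 remove [hiz,jac,zah] add [dzuty] -> 10 lines: vlm pghfj brcej reqm stiuh dzuty vks lujs hkidr gcc
Hunk 3: at line 2 remove [reqm,stiuh,dzuty] add [xgboq,vgm] -> 9 lines: vlm pghfj brcej xgboq vgm vks lujs hkidr gcc
Hunk 4: at line 1 remove [brcej,xgboq,vgm] add [qysf,erjb,mwp] -> 9 lines: vlm pghfj qysf erjb mwp vks lujs hkidr gcc
Hunk 5: at line 3 remove [mwp,vks] add [wmteb] -> 8 lines: vlm pghfj qysf erjb wmteb lujs hkidr gcc
Hunk 6: at line 1 remove [qysf,erjb,wmteb] add [vktq] -> 6 lines: vlm pghfj vktq lujs hkidr gcc
Final line 1: vlm

Answer: vlm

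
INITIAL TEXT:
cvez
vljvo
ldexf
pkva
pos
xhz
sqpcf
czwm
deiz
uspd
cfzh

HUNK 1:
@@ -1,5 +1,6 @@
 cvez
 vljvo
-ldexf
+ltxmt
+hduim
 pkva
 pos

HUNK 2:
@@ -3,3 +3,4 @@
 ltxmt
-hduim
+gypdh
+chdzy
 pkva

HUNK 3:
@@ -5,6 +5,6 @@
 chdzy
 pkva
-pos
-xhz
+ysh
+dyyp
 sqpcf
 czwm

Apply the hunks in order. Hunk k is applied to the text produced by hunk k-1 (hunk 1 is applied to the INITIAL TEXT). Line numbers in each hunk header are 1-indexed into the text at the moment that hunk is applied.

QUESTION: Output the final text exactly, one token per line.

Hunk 1: at line 1 remove [ldexf] add [ltxmt,hduim] -> 12 lines: cvez vljvo ltxmt hduim pkva pos xhz sqpcf czwm deiz uspd cfzh
Hunk 2: at line 3 remove [hduim] add [gypdh,chdzy] -> 13 lines: cvez vljvo ltxmt gypdh chdzy pkva pos xhz sqpcf czwm deiz uspd cfzh
Hunk 3: at line 5 remove [pos,xhz] add [ysh,dyyp] -> 13 lines: cvez vljvo ltxmt gypdh chdzy pkva ysh dyyp sqpcf czwm deiz uspd cfzh

Answer: cvez
vljvo
ltxmt
gypdh
chdzy
pkva
ysh
dyyp
sqpcf
czwm
deiz
uspd
cfzh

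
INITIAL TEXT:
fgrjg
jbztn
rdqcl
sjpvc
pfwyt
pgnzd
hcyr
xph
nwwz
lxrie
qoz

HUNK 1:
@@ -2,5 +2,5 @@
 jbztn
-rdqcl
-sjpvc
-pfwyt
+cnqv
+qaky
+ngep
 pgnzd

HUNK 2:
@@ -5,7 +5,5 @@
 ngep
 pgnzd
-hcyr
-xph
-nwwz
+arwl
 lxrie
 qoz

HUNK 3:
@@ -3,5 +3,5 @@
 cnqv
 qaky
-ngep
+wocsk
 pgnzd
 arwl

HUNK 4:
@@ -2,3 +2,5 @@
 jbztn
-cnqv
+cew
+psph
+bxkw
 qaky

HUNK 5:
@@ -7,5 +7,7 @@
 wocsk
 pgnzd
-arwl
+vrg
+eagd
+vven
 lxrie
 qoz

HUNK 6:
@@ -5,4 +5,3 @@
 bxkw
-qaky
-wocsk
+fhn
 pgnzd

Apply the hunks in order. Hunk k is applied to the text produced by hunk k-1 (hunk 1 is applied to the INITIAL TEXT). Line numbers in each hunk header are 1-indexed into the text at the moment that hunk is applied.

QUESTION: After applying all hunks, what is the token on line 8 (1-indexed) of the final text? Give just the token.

Hunk 1: at line 2 remove [rdqcl,sjpvc,pfwyt] add [cnqv,qaky,ngep] -> 11 lines: fgrjg jbztn cnqv qaky ngep pgnzd hcyr xph nwwz lxrie qoz
Hunk 2: at line 5 remove [hcyr,xph,nwwz] add [arwl] -> 9 lines: fgrjg jbztn cnqv qaky ngep pgnzd arwl lxrie qoz
Hunk 3: at line 3 remove [ngep] add [wocsk] -> 9 lines: fgrjg jbztn cnqv qaky wocsk pgnzd arwl lxrie qoz
Hunk 4: at line 2 remove [cnqv] add [cew,psph,bxkw] -> 11 lines: fgrjg jbztn cew psph bxkw qaky wocsk pgnzd arwl lxrie qoz
Hunk 5: at line 7 remove [arwl] add [vrg,eagd,vven] -> 13 lines: fgrjg jbztn cew psph bxkw qaky wocsk pgnzd vrg eagd vven lxrie qoz
Hunk 6: at line 5 remove [qaky,wocsk] add [fhn] -> 12 lines: fgrjg jbztn cew psph bxkw fhn pgnzd vrg eagd vven lxrie qoz
Final line 8: vrg

Answer: vrg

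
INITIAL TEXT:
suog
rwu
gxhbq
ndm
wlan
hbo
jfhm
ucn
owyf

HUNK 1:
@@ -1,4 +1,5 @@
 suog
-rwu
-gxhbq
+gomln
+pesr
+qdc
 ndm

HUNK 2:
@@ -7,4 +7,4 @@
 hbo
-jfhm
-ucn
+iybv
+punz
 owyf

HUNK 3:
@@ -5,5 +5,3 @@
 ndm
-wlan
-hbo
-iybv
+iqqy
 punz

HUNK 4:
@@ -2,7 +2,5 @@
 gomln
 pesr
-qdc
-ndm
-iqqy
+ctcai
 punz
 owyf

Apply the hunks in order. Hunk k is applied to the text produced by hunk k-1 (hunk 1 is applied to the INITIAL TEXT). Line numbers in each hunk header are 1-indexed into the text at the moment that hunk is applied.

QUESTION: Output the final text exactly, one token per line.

Hunk 1: at line 1 remove [rwu,gxhbq] add [gomln,pesr,qdc] -> 10 lines: suog gomln pesr qdc ndm wlan hbo jfhm ucn owyf
Hunk 2: at line 7 remove [jfhm,ucn] add [iybv,punz] -> 10 lines: suog gomln pesr qdc ndm wlan hbo iybv punz owyf
Hunk 3: at line 5 remove [wlan,hbo,iybv] add [iqqy] -> 8 lines: suog gomln pesr qdc ndm iqqy punz owyf
Hunk 4: at line 2 remove [qdc,ndm,iqqy] add [ctcai] -> 6 lines: suog gomln pesr ctcai punz owyf

Answer: suog
gomln
pesr
ctcai
punz
owyf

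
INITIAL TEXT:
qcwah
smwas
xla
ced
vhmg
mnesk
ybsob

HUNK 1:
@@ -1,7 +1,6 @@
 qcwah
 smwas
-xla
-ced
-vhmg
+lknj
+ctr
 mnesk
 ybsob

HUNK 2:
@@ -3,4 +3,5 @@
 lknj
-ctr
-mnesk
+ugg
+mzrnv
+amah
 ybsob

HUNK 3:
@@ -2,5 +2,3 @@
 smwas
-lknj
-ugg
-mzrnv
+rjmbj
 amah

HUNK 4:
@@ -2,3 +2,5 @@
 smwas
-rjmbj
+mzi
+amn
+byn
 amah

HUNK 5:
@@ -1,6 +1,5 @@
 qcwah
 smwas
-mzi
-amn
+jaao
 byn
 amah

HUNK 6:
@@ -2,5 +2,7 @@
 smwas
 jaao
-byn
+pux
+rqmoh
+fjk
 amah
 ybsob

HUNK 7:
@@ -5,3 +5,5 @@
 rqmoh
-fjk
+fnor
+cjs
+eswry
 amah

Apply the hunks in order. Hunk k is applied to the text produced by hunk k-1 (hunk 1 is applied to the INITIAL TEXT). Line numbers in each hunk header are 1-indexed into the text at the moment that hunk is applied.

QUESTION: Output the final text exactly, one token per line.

Answer: qcwah
smwas
jaao
pux
rqmoh
fnor
cjs
eswry
amah
ybsob

Derivation:
Hunk 1: at line 1 remove [xla,ced,vhmg] add [lknj,ctr] -> 6 lines: qcwah smwas lknj ctr mnesk ybsob
Hunk 2: at line 3 remove [ctr,mnesk] add [ugg,mzrnv,amah] -> 7 lines: qcwah smwas lknj ugg mzrnv amah ybsob
Hunk 3: at line 2 remove [lknj,ugg,mzrnv] add [rjmbj] -> 5 lines: qcwah smwas rjmbj amah ybsob
Hunk 4: at line 2 remove [rjmbj] add [mzi,amn,byn] -> 7 lines: qcwah smwas mzi amn byn amah ybsob
Hunk 5: at line 1 remove [mzi,amn] add [jaao] -> 6 lines: qcwah smwas jaao byn amah ybsob
Hunk 6: at line 2 remove [byn] add [pux,rqmoh,fjk] -> 8 lines: qcwah smwas jaao pux rqmoh fjk amah ybsob
Hunk 7: at line 5 remove [fjk] add [fnor,cjs,eswry] -> 10 lines: qcwah smwas jaao pux rqmoh fnor cjs eswry amah ybsob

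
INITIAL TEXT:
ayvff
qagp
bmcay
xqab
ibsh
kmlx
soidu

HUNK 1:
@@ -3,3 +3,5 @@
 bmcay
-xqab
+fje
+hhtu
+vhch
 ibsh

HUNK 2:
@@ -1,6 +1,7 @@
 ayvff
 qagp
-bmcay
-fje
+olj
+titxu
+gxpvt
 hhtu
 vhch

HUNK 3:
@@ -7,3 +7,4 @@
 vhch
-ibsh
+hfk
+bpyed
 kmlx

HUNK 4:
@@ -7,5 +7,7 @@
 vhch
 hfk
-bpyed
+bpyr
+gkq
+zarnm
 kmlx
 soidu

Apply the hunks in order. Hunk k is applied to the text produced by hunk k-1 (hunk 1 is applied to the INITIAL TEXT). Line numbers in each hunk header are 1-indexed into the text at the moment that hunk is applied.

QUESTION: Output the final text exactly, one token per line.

Hunk 1: at line 3 remove [xqab] add [fje,hhtu,vhch] -> 9 lines: ayvff qagp bmcay fje hhtu vhch ibsh kmlx soidu
Hunk 2: at line 1 remove [bmcay,fje] add [olj,titxu,gxpvt] -> 10 lines: ayvff qagp olj titxu gxpvt hhtu vhch ibsh kmlx soidu
Hunk 3: at line 7 remove [ibsh] add [hfk,bpyed] -> 11 lines: ayvff qagp olj titxu gxpvt hhtu vhch hfk bpyed kmlx soidu
Hunk 4: at line 7 remove [bpyed] add [bpyr,gkq,zarnm] -> 13 lines: ayvff qagp olj titxu gxpvt hhtu vhch hfk bpyr gkq zarnm kmlx soidu

Answer: ayvff
qagp
olj
titxu
gxpvt
hhtu
vhch
hfk
bpyr
gkq
zarnm
kmlx
soidu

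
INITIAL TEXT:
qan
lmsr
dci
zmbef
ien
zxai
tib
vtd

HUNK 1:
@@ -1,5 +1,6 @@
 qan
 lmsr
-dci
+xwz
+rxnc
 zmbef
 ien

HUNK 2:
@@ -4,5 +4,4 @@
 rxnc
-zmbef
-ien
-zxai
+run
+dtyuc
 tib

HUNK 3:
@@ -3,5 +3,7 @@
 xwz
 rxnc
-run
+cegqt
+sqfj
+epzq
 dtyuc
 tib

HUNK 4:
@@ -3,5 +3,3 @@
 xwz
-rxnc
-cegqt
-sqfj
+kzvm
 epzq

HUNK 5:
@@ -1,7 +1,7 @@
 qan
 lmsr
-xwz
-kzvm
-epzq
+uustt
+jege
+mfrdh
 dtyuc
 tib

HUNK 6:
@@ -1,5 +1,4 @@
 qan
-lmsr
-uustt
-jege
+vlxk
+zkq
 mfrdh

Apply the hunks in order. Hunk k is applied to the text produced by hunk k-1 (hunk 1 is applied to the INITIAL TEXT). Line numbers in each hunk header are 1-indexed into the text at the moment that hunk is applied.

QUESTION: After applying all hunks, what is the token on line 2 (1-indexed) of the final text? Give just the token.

Hunk 1: at line 1 remove [dci] add [xwz,rxnc] -> 9 lines: qan lmsr xwz rxnc zmbef ien zxai tib vtd
Hunk 2: at line 4 remove [zmbef,ien,zxai] add [run,dtyuc] -> 8 lines: qan lmsr xwz rxnc run dtyuc tib vtd
Hunk 3: at line 3 remove [run] add [cegqt,sqfj,epzq] -> 10 lines: qan lmsr xwz rxnc cegqt sqfj epzq dtyuc tib vtd
Hunk 4: at line 3 remove [rxnc,cegqt,sqfj] add [kzvm] -> 8 lines: qan lmsr xwz kzvm epzq dtyuc tib vtd
Hunk 5: at line 1 remove [xwz,kzvm,epzq] add [uustt,jege,mfrdh] -> 8 lines: qan lmsr uustt jege mfrdh dtyuc tib vtd
Hunk 6: at line 1 remove [lmsr,uustt,jege] add [vlxk,zkq] -> 7 lines: qan vlxk zkq mfrdh dtyuc tib vtd
Final line 2: vlxk

Answer: vlxk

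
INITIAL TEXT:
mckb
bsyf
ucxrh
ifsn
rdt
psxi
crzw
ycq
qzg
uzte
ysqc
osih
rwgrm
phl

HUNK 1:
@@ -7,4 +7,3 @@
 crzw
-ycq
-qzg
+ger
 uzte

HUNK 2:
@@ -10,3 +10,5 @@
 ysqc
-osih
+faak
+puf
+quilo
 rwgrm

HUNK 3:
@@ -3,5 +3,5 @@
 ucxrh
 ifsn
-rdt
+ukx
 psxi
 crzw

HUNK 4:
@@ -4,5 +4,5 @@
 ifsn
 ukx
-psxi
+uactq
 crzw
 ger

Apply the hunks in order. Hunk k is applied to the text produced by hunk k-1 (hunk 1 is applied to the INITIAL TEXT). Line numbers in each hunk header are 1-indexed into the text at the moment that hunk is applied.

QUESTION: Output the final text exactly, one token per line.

Answer: mckb
bsyf
ucxrh
ifsn
ukx
uactq
crzw
ger
uzte
ysqc
faak
puf
quilo
rwgrm
phl

Derivation:
Hunk 1: at line 7 remove [ycq,qzg] add [ger] -> 13 lines: mckb bsyf ucxrh ifsn rdt psxi crzw ger uzte ysqc osih rwgrm phl
Hunk 2: at line 10 remove [osih] add [faak,puf,quilo] -> 15 lines: mckb bsyf ucxrh ifsn rdt psxi crzw ger uzte ysqc faak puf quilo rwgrm phl
Hunk 3: at line 3 remove [rdt] add [ukx] -> 15 lines: mckb bsyf ucxrh ifsn ukx psxi crzw ger uzte ysqc faak puf quilo rwgrm phl
Hunk 4: at line 4 remove [psxi] add [uactq] -> 15 lines: mckb bsyf ucxrh ifsn ukx uactq crzw ger uzte ysqc faak puf quilo rwgrm phl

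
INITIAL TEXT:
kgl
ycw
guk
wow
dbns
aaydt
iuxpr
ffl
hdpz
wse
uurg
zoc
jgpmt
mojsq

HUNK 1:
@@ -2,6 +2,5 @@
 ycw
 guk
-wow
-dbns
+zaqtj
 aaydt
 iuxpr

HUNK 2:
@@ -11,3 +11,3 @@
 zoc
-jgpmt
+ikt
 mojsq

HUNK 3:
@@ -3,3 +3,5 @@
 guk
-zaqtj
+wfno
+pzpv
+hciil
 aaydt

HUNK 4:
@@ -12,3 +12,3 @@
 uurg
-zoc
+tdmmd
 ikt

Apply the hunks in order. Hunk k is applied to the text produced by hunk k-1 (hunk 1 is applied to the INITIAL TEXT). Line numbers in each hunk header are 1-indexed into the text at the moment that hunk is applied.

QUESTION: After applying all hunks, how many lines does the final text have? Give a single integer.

Hunk 1: at line 2 remove [wow,dbns] add [zaqtj] -> 13 lines: kgl ycw guk zaqtj aaydt iuxpr ffl hdpz wse uurg zoc jgpmt mojsq
Hunk 2: at line 11 remove [jgpmt] add [ikt] -> 13 lines: kgl ycw guk zaqtj aaydt iuxpr ffl hdpz wse uurg zoc ikt mojsq
Hunk 3: at line 3 remove [zaqtj] add [wfno,pzpv,hciil] -> 15 lines: kgl ycw guk wfno pzpv hciil aaydt iuxpr ffl hdpz wse uurg zoc ikt mojsq
Hunk 4: at line 12 remove [zoc] add [tdmmd] -> 15 lines: kgl ycw guk wfno pzpv hciil aaydt iuxpr ffl hdpz wse uurg tdmmd ikt mojsq
Final line count: 15

Answer: 15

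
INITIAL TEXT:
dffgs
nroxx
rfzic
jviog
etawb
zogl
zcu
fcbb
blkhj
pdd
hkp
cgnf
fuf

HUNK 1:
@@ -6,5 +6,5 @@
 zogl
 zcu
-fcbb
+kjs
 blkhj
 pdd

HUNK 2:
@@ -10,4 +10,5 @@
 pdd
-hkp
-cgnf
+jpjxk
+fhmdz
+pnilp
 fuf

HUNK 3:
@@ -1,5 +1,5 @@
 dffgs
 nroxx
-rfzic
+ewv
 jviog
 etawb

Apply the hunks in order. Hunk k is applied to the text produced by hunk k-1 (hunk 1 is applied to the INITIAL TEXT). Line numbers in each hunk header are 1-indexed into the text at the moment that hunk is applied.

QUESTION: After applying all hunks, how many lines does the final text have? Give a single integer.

Hunk 1: at line 6 remove [fcbb] add [kjs] -> 13 lines: dffgs nroxx rfzic jviog etawb zogl zcu kjs blkhj pdd hkp cgnf fuf
Hunk 2: at line 10 remove [hkp,cgnf] add [jpjxk,fhmdz,pnilp] -> 14 lines: dffgs nroxx rfzic jviog etawb zogl zcu kjs blkhj pdd jpjxk fhmdz pnilp fuf
Hunk 3: at line 1 remove [rfzic] add [ewv] -> 14 lines: dffgs nroxx ewv jviog etawb zogl zcu kjs blkhj pdd jpjxk fhmdz pnilp fuf
Final line count: 14

Answer: 14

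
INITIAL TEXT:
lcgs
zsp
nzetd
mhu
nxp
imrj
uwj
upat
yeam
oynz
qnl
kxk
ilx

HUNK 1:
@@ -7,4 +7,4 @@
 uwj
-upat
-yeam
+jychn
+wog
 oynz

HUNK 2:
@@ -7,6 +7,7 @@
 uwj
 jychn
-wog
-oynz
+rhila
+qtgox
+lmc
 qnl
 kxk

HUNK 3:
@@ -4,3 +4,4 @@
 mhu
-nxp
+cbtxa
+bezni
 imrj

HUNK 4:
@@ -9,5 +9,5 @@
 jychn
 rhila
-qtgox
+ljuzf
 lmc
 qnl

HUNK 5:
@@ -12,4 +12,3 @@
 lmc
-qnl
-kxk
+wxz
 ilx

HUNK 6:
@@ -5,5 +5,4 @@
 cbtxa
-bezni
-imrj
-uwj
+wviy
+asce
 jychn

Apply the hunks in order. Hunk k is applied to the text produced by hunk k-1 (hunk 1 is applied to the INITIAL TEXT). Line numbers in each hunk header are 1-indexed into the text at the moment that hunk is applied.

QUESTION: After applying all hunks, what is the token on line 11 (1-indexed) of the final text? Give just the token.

Hunk 1: at line 7 remove [upat,yeam] add [jychn,wog] -> 13 lines: lcgs zsp nzetd mhu nxp imrj uwj jychn wog oynz qnl kxk ilx
Hunk 2: at line 7 remove [wog,oynz] add [rhila,qtgox,lmc] -> 14 lines: lcgs zsp nzetd mhu nxp imrj uwj jychn rhila qtgox lmc qnl kxk ilx
Hunk 3: at line 4 remove [nxp] add [cbtxa,bezni] -> 15 lines: lcgs zsp nzetd mhu cbtxa bezni imrj uwj jychn rhila qtgox lmc qnl kxk ilx
Hunk 4: at line 9 remove [qtgox] add [ljuzf] -> 15 lines: lcgs zsp nzetd mhu cbtxa bezni imrj uwj jychn rhila ljuzf lmc qnl kxk ilx
Hunk 5: at line 12 remove [qnl,kxk] add [wxz] -> 14 lines: lcgs zsp nzetd mhu cbtxa bezni imrj uwj jychn rhila ljuzf lmc wxz ilx
Hunk 6: at line 5 remove [bezni,imrj,uwj] add [wviy,asce] -> 13 lines: lcgs zsp nzetd mhu cbtxa wviy asce jychn rhila ljuzf lmc wxz ilx
Final line 11: lmc

Answer: lmc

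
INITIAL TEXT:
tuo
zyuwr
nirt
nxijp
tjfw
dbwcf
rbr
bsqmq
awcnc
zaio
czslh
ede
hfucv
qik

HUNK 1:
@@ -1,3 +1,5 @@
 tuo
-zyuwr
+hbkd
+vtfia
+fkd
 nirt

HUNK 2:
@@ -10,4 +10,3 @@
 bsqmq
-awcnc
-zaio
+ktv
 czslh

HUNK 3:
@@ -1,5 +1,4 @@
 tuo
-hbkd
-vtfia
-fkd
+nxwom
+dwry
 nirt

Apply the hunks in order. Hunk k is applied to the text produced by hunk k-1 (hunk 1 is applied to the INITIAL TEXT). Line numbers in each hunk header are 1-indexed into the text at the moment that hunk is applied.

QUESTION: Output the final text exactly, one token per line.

Hunk 1: at line 1 remove [zyuwr] add [hbkd,vtfia,fkd] -> 16 lines: tuo hbkd vtfia fkd nirt nxijp tjfw dbwcf rbr bsqmq awcnc zaio czslh ede hfucv qik
Hunk 2: at line 10 remove [awcnc,zaio] add [ktv] -> 15 lines: tuo hbkd vtfia fkd nirt nxijp tjfw dbwcf rbr bsqmq ktv czslh ede hfucv qik
Hunk 3: at line 1 remove [hbkd,vtfia,fkd] add [nxwom,dwry] -> 14 lines: tuo nxwom dwry nirt nxijp tjfw dbwcf rbr bsqmq ktv czslh ede hfucv qik

Answer: tuo
nxwom
dwry
nirt
nxijp
tjfw
dbwcf
rbr
bsqmq
ktv
czslh
ede
hfucv
qik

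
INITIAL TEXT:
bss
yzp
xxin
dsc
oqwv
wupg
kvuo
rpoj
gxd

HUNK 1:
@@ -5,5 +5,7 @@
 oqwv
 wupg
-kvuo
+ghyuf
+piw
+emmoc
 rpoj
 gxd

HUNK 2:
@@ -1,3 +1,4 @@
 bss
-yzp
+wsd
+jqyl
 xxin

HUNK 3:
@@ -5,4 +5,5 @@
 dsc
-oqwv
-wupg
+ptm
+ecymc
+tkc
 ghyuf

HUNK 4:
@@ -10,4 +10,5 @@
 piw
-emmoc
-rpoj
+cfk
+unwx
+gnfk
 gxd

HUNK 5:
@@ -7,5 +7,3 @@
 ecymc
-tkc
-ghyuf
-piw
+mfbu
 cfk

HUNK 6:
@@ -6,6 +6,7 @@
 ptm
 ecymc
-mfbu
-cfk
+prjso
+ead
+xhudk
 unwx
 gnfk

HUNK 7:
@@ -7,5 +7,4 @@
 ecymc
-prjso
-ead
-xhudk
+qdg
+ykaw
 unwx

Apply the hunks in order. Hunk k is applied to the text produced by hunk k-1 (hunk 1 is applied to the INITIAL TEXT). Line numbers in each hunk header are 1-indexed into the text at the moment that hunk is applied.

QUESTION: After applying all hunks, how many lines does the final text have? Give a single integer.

Hunk 1: at line 5 remove [kvuo] add [ghyuf,piw,emmoc] -> 11 lines: bss yzp xxin dsc oqwv wupg ghyuf piw emmoc rpoj gxd
Hunk 2: at line 1 remove [yzp] add [wsd,jqyl] -> 12 lines: bss wsd jqyl xxin dsc oqwv wupg ghyuf piw emmoc rpoj gxd
Hunk 3: at line 5 remove [oqwv,wupg] add [ptm,ecymc,tkc] -> 13 lines: bss wsd jqyl xxin dsc ptm ecymc tkc ghyuf piw emmoc rpoj gxd
Hunk 4: at line 10 remove [emmoc,rpoj] add [cfk,unwx,gnfk] -> 14 lines: bss wsd jqyl xxin dsc ptm ecymc tkc ghyuf piw cfk unwx gnfk gxd
Hunk 5: at line 7 remove [tkc,ghyuf,piw] add [mfbu] -> 12 lines: bss wsd jqyl xxin dsc ptm ecymc mfbu cfk unwx gnfk gxd
Hunk 6: at line 6 remove [mfbu,cfk] add [prjso,ead,xhudk] -> 13 lines: bss wsd jqyl xxin dsc ptm ecymc prjso ead xhudk unwx gnfk gxd
Hunk 7: at line 7 remove [prjso,ead,xhudk] add [qdg,ykaw] -> 12 lines: bss wsd jqyl xxin dsc ptm ecymc qdg ykaw unwx gnfk gxd
Final line count: 12

Answer: 12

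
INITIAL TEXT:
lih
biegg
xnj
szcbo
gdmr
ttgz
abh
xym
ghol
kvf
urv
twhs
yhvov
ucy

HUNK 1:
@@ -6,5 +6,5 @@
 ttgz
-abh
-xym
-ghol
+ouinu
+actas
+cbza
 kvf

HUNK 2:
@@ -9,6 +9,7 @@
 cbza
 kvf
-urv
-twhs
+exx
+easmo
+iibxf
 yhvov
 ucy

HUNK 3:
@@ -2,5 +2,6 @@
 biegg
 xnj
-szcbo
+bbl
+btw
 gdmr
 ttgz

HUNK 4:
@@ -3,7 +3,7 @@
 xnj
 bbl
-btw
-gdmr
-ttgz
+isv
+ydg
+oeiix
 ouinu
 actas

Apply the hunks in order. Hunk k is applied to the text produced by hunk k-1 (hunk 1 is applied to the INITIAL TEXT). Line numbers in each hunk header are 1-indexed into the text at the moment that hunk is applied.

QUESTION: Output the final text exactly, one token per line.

Hunk 1: at line 6 remove [abh,xym,ghol] add [ouinu,actas,cbza] -> 14 lines: lih biegg xnj szcbo gdmr ttgz ouinu actas cbza kvf urv twhs yhvov ucy
Hunk 2: at line 9 remove [urv,twhs] add [exx,easmo,iibxf] -> 15 lines: lih biegg xnj szcbo gdmr ttgz ouinu actas cbza kvf exx easmo iibxf yhvov ucy
Hunk 3: at line 2 remove [szcbo] add [bbl,btw] -> 16 lines: lih biegg xnj bbl btw gdmr ttgz ouinu actas cbza kvf exx easmo iibxf yhvov ucy
Hunk 4: at line 3 remove [btw,gdmr,ttgz] add [isv,ydg,oeiix] -> 16 lines: lih biegg xnj bbl isv ydg oeiix ouinu actas cbza kvf exx easmo iibxf yhvov ucy

Answer: lih
biegg
xnj
bbl
isv
ydg
oeiix
ouinu
actas
cbza
kvf
exx
easmo
iibxf
yhvov
ucy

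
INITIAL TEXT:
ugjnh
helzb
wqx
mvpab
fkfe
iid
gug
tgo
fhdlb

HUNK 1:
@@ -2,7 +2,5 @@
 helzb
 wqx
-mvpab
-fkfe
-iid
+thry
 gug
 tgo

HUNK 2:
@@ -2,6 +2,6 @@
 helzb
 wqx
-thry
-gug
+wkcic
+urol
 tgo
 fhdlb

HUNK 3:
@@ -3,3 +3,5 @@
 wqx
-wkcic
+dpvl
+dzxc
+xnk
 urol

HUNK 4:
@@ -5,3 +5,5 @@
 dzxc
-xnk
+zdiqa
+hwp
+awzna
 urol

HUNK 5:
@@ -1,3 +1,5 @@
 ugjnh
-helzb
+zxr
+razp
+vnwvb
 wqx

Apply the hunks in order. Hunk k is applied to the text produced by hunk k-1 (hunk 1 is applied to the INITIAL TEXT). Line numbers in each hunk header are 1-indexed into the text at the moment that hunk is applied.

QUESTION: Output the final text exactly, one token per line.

Answer: ugjnh
zxr
razp
vnwvb
wqx
dpvl
dzxc
zdiqa
hwp
awzna
urol
tgo
fhdlb

Derivation:
Hunk 1: at line 2 remove [mvpab,fkfe,iid] add [thry] -> 7 lines: ugjnh helzb wqx thry gug tgo fhdlb
Hunk 2: at line 2 remove [thry,gug] add [wkcic,urol] -> 7 lines: ugjnh helzb wqx wkcic urol tgo fhdlb
Hunk 3: at line 3 remove [wkcic] add [dpvl,dzxc,xnk] -> 9 lines: ugjnh helzb wqx dpvl dzxc xnk urol tgo fhdlb
Hunk 4: at line 5 remove [xnk] add [zdiqa,hwp,awzna] -> 11 lines: ugjnh helzb wqx dpvl dzxc zdiqa hwp awzna urol tgo fhdlb
Hunk 5: at line 1 remove [helzb] add [zxr,razp,vnwvb] -> 13 lines: ugjnh zxr razp vnwvb wqx dpvl dzxc zdiqa hwp awzna urol tgo fhdlb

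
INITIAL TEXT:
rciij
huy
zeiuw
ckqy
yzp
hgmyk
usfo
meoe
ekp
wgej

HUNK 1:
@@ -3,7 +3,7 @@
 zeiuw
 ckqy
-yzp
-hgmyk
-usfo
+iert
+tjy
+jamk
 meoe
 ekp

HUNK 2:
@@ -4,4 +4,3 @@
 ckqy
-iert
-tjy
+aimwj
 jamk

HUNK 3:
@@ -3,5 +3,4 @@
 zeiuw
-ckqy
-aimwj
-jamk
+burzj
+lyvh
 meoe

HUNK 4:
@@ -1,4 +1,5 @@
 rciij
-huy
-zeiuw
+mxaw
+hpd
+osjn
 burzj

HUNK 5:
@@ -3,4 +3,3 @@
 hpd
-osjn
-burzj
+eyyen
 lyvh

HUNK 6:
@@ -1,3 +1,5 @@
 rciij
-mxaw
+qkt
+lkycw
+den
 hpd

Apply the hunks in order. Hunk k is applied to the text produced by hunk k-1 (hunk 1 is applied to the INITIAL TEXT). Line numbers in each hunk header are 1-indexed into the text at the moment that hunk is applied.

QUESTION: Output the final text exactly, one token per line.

Hunk 1: at line 3 remove [yzp,hgmyk,usfo] add [iert,tjy,jamk] -> 10 lines: rciij huy zeiuw ckqy iert tjy jamk meoe ekp wgej
Hunk 2: at line 4 remove [iert,tjy] add [aimwj] -> 9 lines: rciij huy zeiuw ckqy aimwj jamk meoe ekp wgej
Hunk 3: at line 3 remove [ckqy,aimwj,jamk] add [burzj,lyvh] -> 8 lines: rciij huy zeiuw burzj lyvh meoe ekp wgej
Hunk 4: at line 1 remove [huy,zeiuw] add [mxaw,hpd,osjn] -> 9 lines: rciij mxaw hpd osjn burzj lyvh meoe ekp wgej
Hunk 5: at line 3 remove [osjn,burzj] add [eyyen] -> 8 lines: rciij mxaw hpd eyyen lyvh meoe ekp wgej
Hunk 6: at line 1 remove [mxaw] add [qkt,lkycw,den] -> 10 lines: rciij qkt lkycw den hpd eyyen lyvh meoe ekp wgej

Answer: rciij
qkt
lkycw
den
hpd
eyyen
lyvh
meoe
ekp
wgej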